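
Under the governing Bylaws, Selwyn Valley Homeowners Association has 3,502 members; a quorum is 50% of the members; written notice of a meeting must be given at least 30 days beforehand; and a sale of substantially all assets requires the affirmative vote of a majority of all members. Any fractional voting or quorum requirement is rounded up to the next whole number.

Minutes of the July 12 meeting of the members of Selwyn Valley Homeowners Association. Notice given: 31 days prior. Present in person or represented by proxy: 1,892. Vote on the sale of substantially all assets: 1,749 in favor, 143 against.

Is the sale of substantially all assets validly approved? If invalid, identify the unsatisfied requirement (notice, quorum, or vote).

Invalid — vote requirement not satisfied.

Notice: 31 days given; 30 required. Satisfied.
Quorum: 50% of 3,502 = 1,751; 1,892 present. Satisfied.
Vote: requires a majority of all members (3,502); a majority of 3502 is 1752, so 1,752 needed; 1,749 in favor. Not satisfied.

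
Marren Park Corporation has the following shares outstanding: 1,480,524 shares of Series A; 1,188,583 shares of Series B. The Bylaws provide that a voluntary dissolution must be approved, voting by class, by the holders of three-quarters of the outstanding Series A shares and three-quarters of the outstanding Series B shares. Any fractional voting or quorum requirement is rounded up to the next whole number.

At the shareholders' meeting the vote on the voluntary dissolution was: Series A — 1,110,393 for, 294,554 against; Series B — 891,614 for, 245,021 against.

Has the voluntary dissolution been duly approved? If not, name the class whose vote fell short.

Series A: 3/4 of 1480524 = 1110393; 1,110,393 required, 1,110,393 in favor — approved.
Series B: 3/4 of 1188583 = 891437.25, rounded up to 891438; 891,438 required, 891,614 in favor — approved.

Approved — every class gave the required vote.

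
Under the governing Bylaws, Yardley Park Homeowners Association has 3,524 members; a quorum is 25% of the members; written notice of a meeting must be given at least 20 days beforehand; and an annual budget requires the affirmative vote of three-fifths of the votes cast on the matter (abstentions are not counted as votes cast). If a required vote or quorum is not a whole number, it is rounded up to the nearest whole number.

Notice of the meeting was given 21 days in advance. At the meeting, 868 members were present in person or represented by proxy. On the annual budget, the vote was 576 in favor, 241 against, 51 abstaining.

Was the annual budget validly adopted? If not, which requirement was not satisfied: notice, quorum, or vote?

Notice: 21 days given; 20 required. Satisfied.
Quorum: 25% of 3,524 = 881; 868 present. Not satisfied.
Vote: requires three-fifths of the votes cast (868 − 51 abstaining = 817); 3/5 of 817 = 490.20, rounded up to 491, so 491 needed; 576 in favor. Satisfied.

Invalid — quorum requirement not satisfied.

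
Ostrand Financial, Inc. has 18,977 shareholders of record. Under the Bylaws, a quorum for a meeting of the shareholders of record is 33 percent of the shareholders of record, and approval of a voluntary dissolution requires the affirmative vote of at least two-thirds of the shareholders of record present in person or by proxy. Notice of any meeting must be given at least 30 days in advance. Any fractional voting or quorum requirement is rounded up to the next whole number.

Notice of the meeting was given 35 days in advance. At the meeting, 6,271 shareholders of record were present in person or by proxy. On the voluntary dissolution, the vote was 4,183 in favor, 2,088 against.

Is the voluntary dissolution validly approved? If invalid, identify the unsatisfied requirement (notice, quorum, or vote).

Notice: 35 days given; 30 required. Satisfied.
Quorum: 33% of 18,977 = 6,262.41, rounded up to 6,263; 6,271 present. Satisfied.
Vote: requires two-thirds of those present (6,271); 2/3 of 6271 = 4180.67, rounded up to 4181, so 4,181 needed; 4,183 in favor. Satisfied.

Valid — all requirements satisfied.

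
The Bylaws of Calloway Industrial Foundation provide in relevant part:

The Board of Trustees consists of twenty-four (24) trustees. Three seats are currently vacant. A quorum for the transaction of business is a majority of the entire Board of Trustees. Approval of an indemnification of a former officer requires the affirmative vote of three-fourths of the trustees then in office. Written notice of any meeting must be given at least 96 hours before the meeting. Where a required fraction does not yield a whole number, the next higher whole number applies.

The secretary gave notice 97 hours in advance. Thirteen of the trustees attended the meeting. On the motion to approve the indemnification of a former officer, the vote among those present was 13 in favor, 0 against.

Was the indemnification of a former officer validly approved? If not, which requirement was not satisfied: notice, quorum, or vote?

Notice: 97 hours given; 96 required (97 ≥ 96). Satisfied.
Quorum: 13 present; quorum is 13. Satisfied.
Vote: the indemnification of a former officer requires three-fourths of the trustees then in office (21). 3/4 of 21 = 15.75, rounded up to 16, so 16 affirmative votes are needed; 13 voted in favor. Not satisfied.

Invalid — vote requirement not satisfied.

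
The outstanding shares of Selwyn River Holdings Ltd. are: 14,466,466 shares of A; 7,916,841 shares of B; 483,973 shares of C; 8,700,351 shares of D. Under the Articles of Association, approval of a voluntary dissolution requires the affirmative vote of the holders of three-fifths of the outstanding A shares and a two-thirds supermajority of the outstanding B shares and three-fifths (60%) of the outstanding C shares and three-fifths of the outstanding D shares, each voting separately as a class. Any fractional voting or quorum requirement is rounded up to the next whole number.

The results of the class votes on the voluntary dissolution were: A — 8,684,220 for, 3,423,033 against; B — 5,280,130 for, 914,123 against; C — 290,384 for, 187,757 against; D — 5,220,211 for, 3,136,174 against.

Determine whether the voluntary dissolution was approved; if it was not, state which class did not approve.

Approved — every class gave the required vote.

A: 3/5 of 14466466 = 8679879.60, rounded up to 8679880; 8,679,880 required, 8,684,220 in favor — approved.
B: 2/3 of 7916841 = 5277894; 5,277,894 required, 5,280,130 in favor — approved.
C: 3/5 of 483973 = 290383.80, rounded up to 290384; 290,384 required, 290,384 in favor — approved.
D: 3/5 of 8700351 = 5220210.60, rounded up to 5220211; 5,220,211 required, 5,220,211 in favor — approved.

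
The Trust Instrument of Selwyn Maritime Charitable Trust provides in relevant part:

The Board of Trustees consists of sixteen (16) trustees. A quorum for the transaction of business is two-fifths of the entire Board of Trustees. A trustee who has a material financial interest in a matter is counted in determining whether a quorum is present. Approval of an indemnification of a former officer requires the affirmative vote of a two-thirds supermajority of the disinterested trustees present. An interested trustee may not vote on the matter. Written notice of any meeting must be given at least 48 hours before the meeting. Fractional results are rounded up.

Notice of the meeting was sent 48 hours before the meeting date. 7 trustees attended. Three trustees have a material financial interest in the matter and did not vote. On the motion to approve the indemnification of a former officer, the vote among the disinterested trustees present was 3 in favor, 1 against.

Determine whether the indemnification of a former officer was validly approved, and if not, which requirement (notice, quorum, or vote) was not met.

Valid — all requirements satisfied.

Notice: 48 hours given; 48 required (48 ≥ 48). Satisfied.
Quorum: 7 present (interested trustees count toward quorum); quorum is 7. Satisfied.
Vote: the indemnification of a former officer requires two-thirds of the disinterested trustees present (7 − 3 = 4). 2/3 of 4 = 2.67, rounded up to 3, so 3 affirmative votes are needed; 3 voted in favor. Satisfied.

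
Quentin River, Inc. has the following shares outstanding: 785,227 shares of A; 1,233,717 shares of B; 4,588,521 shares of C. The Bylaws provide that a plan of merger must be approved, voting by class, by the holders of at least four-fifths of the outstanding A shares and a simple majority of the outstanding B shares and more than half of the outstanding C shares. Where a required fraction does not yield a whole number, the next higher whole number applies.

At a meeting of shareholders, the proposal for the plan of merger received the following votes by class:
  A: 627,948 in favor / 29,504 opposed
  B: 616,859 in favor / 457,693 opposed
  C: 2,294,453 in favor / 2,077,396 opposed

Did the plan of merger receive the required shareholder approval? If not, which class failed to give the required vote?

A: 4/5 of 785227 = 628181.60, rounded up to 628182; 628,182 required, 627,948 in favor — not approved.
B: a majority of 1233717 is 616859; 616,859 required, 616,859 in favor — approved.
C: a majority of 4588521 is 2294261; 2,294,261 required, 2,294,453 in favor — approved.

Not approved — the A shares did not give the required vote.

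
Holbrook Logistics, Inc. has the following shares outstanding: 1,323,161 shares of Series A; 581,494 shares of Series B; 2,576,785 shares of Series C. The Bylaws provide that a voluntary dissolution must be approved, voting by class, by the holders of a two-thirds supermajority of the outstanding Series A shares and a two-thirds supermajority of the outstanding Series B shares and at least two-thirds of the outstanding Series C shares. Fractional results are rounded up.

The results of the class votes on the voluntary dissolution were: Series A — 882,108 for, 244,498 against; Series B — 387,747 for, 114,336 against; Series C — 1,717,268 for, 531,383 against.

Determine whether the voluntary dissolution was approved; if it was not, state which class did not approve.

Not approved — the Series C shares did not give the required vote.

Series A: 2/3 of 1323161 = 882107.33, rounded up to 882108; 882,108 required, 882,108 in favor — approved.
Series B: 2/3 of 581494 = 387662.67, rounded up to 387663; 387,663 required, 387,747 in favor — approved.
Series C: 2/3 of 2576785 = 1717856.67, rounded up to 1717857; 1,717,857 required, 1,717,268 in favor — not approved.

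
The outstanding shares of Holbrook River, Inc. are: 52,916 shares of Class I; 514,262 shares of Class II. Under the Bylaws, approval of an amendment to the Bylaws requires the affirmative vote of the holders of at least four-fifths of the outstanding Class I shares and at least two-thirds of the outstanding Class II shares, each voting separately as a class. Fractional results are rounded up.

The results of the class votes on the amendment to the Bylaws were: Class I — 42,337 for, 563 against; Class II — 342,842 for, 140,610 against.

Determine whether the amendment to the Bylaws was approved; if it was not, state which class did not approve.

Approved — every class gave the required vote.

Class I: 4/5 of 52916 = 42332.80, rounded up to 42333; 42,333 required, 42,337 in favor — approved.
Class II: 2/3 of 514262 = 342841.33, rounded up to 342842; 342,842 required, 342,842 in favor — approved.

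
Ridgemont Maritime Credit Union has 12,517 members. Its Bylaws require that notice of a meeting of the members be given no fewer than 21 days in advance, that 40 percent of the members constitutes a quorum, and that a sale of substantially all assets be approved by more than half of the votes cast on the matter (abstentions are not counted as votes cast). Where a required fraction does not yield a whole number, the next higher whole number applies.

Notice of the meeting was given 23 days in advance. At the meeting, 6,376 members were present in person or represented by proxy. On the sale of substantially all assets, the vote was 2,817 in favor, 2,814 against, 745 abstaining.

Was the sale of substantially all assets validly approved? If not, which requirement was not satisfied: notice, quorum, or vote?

Valid — all requirements satisfied.

Notice: 23 days given; 21 required. Satisfied.
Quorum: 40% of 12,517 = 5,006.80, rounded up to 5,007; 6,376 present. Satisfied.
Vote: requires a majority of the votes cast (6,376 − 745 abstaining = 5,631); a majority of 5631 is 2816, so 2,816 needed; 2,817 in favor. Satisfied.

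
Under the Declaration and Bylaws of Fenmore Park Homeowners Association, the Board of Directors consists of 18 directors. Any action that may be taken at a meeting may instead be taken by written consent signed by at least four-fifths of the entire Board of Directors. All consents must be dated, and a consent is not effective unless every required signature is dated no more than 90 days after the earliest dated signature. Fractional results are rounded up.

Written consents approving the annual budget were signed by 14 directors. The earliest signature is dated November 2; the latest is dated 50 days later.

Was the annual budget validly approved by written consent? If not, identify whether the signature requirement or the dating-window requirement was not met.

Not effective — insufficient signatures.

Signatures required: at least four-fifths of 18 — 4/5 of 18 = 14.40, rounded up to 15, so 15 needed; 14 signed. Insufficient.
Dating window: the latest signature is 50 days after the earliest; the limit is 90 days. Within the window.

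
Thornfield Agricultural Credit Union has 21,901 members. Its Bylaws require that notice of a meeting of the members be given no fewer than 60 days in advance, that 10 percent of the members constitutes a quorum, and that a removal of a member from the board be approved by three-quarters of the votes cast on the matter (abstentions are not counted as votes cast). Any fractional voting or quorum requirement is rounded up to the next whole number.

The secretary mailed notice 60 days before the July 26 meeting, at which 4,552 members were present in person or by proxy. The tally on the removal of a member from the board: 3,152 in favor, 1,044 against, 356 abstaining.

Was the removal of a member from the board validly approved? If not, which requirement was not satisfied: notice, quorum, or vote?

Notice: 60 days given; 60 required. Satisfied.
Quorum: 10% of 21,901 = 2,190.10, rounded up to 2,191; 4,552 present. Satisfied.
Vote: requires three-fourths of the votes cast (4,552 − 356 abstaining = 4,196); 3/4 of 4196 = 3147, so 3,147 needed; 3,152 in favor. Satisfied.

Valid — all requirements satisfied.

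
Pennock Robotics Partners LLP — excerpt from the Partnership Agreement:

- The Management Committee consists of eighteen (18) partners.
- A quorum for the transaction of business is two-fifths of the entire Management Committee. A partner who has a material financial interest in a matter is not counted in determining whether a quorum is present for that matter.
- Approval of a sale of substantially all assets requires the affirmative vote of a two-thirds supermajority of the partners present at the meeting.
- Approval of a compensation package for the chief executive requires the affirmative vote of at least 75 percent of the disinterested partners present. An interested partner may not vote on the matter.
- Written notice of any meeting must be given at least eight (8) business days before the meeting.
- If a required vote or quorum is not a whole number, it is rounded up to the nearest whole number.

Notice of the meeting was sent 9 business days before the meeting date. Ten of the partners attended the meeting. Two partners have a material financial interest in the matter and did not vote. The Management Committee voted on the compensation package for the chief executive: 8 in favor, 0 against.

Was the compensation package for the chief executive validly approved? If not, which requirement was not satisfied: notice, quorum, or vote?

Notice: 9 business days given; 8 required (9 ≥ 8). Satisfied.
Quorum: 10 present, but the 2 interested partners do not count, leaving 8. Quorum is 8. Satisfied.
Vote: the compensation package for the chief executive requires three-fourths of the disinterested partners present (10 − 2 = 8). 3/4 of 8 = 6, so 6 affirmative votes are needed; 8 voted in favor. Satisfied.

Valid — all requirements satisfied.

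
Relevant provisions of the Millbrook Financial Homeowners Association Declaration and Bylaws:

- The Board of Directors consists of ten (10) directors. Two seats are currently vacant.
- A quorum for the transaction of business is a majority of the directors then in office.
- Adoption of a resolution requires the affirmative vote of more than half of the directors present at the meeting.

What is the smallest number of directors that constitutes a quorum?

A majority of 8 is 5.

5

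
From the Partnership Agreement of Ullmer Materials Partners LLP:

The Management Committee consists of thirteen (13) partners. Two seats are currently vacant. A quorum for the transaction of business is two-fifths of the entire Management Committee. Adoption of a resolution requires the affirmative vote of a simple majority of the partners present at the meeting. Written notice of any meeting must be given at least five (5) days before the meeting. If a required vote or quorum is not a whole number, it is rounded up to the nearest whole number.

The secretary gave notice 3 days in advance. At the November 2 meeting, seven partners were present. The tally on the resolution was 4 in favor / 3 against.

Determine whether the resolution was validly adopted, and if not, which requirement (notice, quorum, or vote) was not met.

Invalid — notice requirement not satisfied.

Notice: 3 days given; 5 required (3 < 5). Not satisfied.
Quorum: 7 present; quorum is 6. Satisfied.
Vote: the resolution requires a majority of the partners present (7). A majority of 7 is 4, so 4 affirmative votes are needed; 4 voted in favor. Satisfied.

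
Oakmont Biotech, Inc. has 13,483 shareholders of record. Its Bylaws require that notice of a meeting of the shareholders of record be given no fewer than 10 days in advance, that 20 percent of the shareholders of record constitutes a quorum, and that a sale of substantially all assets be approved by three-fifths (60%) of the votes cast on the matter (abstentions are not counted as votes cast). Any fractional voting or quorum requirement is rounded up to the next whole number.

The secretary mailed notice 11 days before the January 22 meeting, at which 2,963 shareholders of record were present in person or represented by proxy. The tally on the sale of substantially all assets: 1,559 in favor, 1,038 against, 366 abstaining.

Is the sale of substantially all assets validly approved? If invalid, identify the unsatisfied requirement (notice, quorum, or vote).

Valid — all requirements satisfied.

Notice: 11 days given; 10 required. Satisfied.
Quorum: 20% of 13,483 = 2,696.60, rounded up to 2,697; 2,963 present. Satisfied.
Vote: requires three-fifths of the votes cast (2,963 − 366 abstaining = 2,597); 3/5 of 2597 = 1558.20, rounded up to 1559, so 1,559 needed; 1,559 in favor. Satisfied.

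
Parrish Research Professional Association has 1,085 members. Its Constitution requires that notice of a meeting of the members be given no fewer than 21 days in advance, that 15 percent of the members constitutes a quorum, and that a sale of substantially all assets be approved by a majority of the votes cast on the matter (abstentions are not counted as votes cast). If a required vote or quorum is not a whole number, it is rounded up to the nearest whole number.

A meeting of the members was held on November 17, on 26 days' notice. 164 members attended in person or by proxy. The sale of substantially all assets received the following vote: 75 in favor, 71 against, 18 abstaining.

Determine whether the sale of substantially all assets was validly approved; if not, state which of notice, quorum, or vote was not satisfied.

Notice: 26 days given; 21 required. Satisfied.
Quorum: 15% of 1,085 = 162.75, rounded up to 163; 164 present. Satisfied.
Vote: requires a majority of the votes cast (164 − 18 abstaining = 146); a majority of 146 is 74, so 74 needed; 75 in favor. Satisfied.

Valid — all requirements satisfied.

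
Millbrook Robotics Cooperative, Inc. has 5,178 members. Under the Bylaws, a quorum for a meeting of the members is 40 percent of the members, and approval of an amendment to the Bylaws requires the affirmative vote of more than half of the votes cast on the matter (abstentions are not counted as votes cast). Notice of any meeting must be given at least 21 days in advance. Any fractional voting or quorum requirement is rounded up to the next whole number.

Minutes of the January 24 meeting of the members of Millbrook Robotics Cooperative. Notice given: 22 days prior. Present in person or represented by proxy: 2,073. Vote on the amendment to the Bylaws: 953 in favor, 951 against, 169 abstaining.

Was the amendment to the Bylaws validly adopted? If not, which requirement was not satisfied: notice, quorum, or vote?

Valid — all requirements satisfied.

Notice: 22 days given; 21 required. Satisfied.
Quorum: 40% of 5,178 = 2,071.20, rounded up to 2,072; 2,073 present. Satisfied.
Vote: requires a majority of the votes cast (2,073 − 169 abstaining = 1,904); a majority of 1904 is 953, so 953 needed; 953 in favor. Satisfied.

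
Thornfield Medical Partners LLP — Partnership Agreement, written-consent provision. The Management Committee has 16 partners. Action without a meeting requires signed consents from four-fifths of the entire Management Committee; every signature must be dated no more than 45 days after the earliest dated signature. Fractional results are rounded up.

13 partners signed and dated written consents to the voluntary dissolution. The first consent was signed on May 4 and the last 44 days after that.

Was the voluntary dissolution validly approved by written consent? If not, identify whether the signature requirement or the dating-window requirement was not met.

Signatures required: four-fifths of 16 — 4/5 of 16 = 12.80, rounded up to 13, so 13 needed; 13 signed. Sufficient.
Dating window: the latest signature is 44 days after the earliest; the limit is 45 days. Within the window.

Effective — both the signature and dating-window requirements are satisfied.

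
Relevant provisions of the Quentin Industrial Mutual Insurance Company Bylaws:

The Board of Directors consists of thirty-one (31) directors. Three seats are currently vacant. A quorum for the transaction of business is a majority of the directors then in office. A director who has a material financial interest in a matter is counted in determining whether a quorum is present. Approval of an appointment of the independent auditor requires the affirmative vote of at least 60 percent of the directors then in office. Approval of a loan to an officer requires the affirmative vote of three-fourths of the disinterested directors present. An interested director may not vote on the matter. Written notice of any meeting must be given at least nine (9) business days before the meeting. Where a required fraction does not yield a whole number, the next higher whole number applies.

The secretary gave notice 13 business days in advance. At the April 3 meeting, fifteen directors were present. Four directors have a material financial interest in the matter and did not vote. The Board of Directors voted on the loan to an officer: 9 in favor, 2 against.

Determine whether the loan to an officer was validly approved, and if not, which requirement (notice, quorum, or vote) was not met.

Notice: 13 business days given; 9 required (13 ≥ 9). Satisfied.
Quorum: 15 present (interested directors count toward quorum); quorum is 15. Satisfied.
Vote: the loan to an officer requires three-fourths of the disinterested directors present (15 − 4 = 11). 3/4 of 11 = 8.25, rounded up to 9, so 9 affirmative votes are needed; 9 voted in favor. Satisfied.

Valid — all requirements satisfied.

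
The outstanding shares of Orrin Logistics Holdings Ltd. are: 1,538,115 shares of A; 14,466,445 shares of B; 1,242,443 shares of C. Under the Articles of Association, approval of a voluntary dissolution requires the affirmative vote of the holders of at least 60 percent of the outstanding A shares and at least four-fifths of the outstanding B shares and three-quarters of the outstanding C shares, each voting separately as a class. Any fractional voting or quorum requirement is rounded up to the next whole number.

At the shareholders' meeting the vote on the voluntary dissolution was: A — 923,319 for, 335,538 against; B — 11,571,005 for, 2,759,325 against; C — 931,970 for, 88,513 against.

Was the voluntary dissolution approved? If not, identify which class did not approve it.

A: 3/5 of 1538115 = 922869; 922,869 required, 923,319 in favor — approved.
B: 4/5 of 14466445 = 11573156; 11,573,156 required, 11,571,005 in favor — not approved.
C: 3/4 of 1242443 = 931832.25, rounded up to 931833; 931,833 required, 931,970 in favor — approved.

Not approved — the B shares did not give the required vote.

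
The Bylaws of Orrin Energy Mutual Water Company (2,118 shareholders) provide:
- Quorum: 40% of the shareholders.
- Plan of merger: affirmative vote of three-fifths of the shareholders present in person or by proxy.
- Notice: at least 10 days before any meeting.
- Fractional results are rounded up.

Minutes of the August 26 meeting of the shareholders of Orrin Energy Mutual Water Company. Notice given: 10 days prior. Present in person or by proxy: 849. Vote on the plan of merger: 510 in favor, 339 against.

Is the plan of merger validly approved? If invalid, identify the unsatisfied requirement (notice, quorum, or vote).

Notice: 10 days given; 10 required. Satisfied.
Quorum: 40% of 2,118 = 847.20, rounded up to 848; 849 present. Satisfied.
Vote: requires three-fifths of those present (849); 3/5 of 849 = 509.40, rounded up to 510, so 510 needed; 510 in favor. Satisfied.

Valid — all requirements satisfied.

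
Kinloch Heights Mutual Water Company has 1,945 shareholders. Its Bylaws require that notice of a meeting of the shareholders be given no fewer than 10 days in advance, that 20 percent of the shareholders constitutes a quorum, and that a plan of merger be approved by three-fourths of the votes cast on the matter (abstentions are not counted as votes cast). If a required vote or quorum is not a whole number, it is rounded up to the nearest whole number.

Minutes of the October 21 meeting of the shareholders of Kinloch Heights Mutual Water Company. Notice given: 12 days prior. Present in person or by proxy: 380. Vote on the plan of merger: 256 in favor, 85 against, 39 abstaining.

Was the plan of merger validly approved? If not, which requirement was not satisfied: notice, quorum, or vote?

Notice: 12 days given; 10 required. Satisfied.
Quorum: 20% of 1,945 = 389; 380 present. Not satisfied.
Vote: requires three-fourths of the votes cast (380 − 39 abstaining = 341); 3/4 of 341 = 255.75, rounded up to 256, so 256 needed; 256 in favor. Satisfied.

Invalid — quorum requirement not satisfied.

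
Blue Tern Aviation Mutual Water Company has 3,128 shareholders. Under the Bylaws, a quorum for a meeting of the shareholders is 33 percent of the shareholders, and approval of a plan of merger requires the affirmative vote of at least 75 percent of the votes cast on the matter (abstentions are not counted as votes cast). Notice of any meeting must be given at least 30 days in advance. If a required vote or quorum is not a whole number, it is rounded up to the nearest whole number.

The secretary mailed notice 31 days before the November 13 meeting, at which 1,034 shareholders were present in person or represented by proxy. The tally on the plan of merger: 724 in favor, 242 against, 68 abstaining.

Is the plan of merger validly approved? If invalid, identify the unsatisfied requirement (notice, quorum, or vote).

Notice: 31 days given; 30 required. Satisfied.
Quorum: 33% of 3,128 = 1,032.24, rounded up to 1,033; 1,034 present. Satisfied.
Vote: requires three-fourths of the votes cast (1,034 − 68 abstaining = 966); 3/4 of 966 = 724.50, rounded up to 725, so 725 needed; 724 in favor. Not satisfied.

Invalid — vote requirement not satisfied.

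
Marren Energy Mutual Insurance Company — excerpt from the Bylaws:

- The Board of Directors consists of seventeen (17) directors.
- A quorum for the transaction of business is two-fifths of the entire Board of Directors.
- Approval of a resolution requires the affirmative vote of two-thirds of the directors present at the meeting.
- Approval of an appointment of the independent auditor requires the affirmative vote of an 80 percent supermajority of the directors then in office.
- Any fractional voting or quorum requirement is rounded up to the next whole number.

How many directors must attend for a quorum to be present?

7

2/5 of 17 = 6.80, rounded up to 7.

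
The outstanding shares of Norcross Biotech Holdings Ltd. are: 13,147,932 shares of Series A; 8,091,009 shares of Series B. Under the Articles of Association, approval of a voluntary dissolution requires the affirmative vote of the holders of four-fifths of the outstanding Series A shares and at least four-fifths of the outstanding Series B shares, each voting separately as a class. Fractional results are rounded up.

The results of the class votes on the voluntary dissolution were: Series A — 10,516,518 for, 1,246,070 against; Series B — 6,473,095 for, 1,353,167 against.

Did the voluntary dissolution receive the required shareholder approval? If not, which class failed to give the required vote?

Not approved — the Series A shares did not give the required vote.

Series A: 4/5 of 13147932 = 10518345.60, rounded up to 10518346; 10,518,346 required, 10,516,518 in favor — not approved.
Series B: 4/5 of 8091009 = 6472807.20, rounded up to 6472808; 6,472,808 required, 6,473,095 in favor — approved.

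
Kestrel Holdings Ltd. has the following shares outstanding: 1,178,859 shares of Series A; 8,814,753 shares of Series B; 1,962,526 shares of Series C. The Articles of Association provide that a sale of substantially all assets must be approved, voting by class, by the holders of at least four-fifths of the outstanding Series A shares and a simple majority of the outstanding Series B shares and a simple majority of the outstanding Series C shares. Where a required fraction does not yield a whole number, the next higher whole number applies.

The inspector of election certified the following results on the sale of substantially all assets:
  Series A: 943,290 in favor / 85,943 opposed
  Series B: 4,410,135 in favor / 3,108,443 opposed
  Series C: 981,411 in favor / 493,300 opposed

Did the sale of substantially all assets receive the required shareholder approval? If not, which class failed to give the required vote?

Series A: 4/5 of 1178859 = 943087.20, rounded up to 943088; 943,088 required, 943,290 in favor — approved.
Series B: a majority of 8814753 is 4407377; 4,407,377 required, 4,410,135 in favor — approved.
Series C: a majority of 1962526 is 981264; 981,264 required, 981,411 in favor — approved.

Approved — every class gave the required vote.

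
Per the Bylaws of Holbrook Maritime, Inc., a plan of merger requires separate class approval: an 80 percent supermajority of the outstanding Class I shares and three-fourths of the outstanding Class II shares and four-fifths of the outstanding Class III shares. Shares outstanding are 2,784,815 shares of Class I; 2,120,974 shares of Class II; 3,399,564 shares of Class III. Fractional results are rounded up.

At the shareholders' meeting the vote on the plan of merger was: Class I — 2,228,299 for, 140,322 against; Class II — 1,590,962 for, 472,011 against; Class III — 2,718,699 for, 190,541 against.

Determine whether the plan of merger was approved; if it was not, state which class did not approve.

Not approved — the Class III shares did not give the required vote.

Class I: 4/5 of 2784815 = 2227852; 2,227,852 required, 2,228,299 in favor — approved.
Class II: 3/4 of 2120974 = 1590730.50, rounded up to 1590731; 1,590,731 required, 1,590,962 in favor — approved.
Class III: 4/5 of 3399564 = 2719651.20, rounded up to 2719652; 2,719,652 required, 2,718,699 in favor — not approved.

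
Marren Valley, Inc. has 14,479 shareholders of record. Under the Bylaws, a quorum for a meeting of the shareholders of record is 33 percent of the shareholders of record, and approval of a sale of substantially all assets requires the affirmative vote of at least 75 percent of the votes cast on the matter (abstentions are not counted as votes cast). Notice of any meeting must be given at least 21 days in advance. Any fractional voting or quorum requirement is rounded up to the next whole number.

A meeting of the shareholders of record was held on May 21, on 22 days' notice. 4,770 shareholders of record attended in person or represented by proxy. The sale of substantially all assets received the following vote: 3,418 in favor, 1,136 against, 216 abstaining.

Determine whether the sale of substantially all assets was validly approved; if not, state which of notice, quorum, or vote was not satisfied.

Notice: 22 days given; 21 required. Satisfied.
Quorum: 33% of 14,479 = 4,778.07, rounded up to 4,779; 4,770 present. Not satisfied.
Vote: requires three-fourths of the votes cast (4,770 − 216 abstaining = 4,554); 3/4 of 4554 = 3415.50, rounded up to 3416, so 3,416 needed; 3,418 in favor. Satisfied.

Invalid — quorum requirement not satisfied.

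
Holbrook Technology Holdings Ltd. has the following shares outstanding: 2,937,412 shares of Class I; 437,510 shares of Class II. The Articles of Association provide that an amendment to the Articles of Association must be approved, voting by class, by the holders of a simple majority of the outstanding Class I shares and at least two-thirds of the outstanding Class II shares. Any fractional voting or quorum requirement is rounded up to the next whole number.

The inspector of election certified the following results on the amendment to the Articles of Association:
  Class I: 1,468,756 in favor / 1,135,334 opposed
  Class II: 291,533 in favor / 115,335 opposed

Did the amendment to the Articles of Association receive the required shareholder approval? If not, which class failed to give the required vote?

Class I: a majority of 2937412 is 1468707; 1,468,707 required, 1,468,756 in favor — approved.
Class II: 2/3 of 437510 = 291673.33, rounded up to 291674; 291,674 required, 291,533 in favor — not approved.

Not approved — the Class II shares did not give the required vote.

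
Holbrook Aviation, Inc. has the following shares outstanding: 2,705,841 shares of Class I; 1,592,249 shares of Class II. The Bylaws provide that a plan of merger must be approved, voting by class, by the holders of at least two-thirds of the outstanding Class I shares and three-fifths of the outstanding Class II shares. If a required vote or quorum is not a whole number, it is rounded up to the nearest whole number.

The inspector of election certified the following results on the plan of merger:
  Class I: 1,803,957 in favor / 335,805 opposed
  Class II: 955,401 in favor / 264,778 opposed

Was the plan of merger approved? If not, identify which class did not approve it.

Approved — every class gave the required vote.

Class I: 2/3 of 2705841 = 1803894; 1,803,894 required, 1,803,957 in favor — approved.
Class II: 3/5 of 1592249 = 955349.40, rounded up to 955350; 955,350 required, 955,401 in favor — approved.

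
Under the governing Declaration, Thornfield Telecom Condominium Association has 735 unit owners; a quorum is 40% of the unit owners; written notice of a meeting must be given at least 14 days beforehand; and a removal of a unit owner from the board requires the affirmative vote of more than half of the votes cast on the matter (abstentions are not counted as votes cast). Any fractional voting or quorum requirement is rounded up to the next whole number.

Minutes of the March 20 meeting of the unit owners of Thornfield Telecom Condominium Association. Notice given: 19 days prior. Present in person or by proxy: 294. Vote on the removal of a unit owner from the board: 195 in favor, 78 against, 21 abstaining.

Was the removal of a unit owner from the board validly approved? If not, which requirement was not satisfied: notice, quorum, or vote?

Valid — all requirements satisfied.

Notice: 19 days given; 14 required. Satisfied.
Quorum: 40% of 735 = 294; 294 present. Satisfied.
Vote: requires a majority of the votes cast (294 − 21 abstaining = 273); a majority of 273 is 137, so 137 needed; 195 in favor. Satisfied.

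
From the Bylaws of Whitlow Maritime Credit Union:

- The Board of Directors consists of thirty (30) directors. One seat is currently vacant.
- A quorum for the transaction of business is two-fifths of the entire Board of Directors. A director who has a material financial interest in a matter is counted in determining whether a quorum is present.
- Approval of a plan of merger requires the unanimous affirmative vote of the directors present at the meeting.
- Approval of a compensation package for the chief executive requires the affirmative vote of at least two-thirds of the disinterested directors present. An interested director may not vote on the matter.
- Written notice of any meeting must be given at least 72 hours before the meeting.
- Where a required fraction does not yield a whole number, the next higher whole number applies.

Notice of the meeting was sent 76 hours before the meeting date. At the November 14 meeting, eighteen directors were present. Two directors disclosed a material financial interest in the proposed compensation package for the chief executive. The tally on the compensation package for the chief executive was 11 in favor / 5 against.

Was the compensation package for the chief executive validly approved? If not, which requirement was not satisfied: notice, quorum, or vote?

Notice: 76 hours given; 72 required (76 ≥ 72). Satisfied.
Quorum: 18 present (interested directors count toward quorum); quorum is 12. Satisfied.
Vote: the compensation package for the chief executive requires two-thirds of the disinterested directors present (18 − 2 = 16). 2/3 of 16 = 10.67, rounded up to 11, so 11 affirmative votes are needed; 11 voted in favor. Satisfied.

Valid — all requirements satisfied.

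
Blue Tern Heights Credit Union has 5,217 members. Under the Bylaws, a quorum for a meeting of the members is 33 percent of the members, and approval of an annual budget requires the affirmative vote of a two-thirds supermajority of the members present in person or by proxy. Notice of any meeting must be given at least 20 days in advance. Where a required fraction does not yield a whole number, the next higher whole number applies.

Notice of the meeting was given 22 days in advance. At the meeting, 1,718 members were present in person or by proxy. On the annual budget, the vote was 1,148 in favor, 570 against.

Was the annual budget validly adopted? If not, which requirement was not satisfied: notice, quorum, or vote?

Invalid — quorum requirement not satisfied.

Notice: 22 days given; 20 required. Satisfied.
Quorum: 33% of 5,217 = 1,721.61, rounded up to 1,722; 1,718 present. Not satisfied.
Vote: requires two-thirds of those present (1,718); 2/3 of 1718 = 1145.33, rounded up to 1146, so 1,146 needed; 1,148 in favor. Satisfied.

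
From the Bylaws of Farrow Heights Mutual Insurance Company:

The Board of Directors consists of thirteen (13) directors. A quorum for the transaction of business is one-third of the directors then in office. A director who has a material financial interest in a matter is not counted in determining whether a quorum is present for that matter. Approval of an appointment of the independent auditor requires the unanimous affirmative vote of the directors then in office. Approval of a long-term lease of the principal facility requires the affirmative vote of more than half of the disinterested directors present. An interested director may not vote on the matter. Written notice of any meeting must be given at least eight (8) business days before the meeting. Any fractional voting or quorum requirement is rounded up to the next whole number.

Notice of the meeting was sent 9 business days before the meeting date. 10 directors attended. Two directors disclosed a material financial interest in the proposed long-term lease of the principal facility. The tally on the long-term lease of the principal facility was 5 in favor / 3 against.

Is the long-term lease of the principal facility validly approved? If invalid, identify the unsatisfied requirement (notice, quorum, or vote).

Notice: 9 business days given; 8 required (9 ≥ 8). Satisfied.
Quorum: 10 present, but the 2 interested directors do not count, leaving 8. Quorum is 5. Satisfied.
Vote: the long-term lease of the principal facility requires a majority of the disinterested directors present (10 − 2 = 8). A majority of 8 is 5, so 5 affirmative votes are needed; 5 voted in favor. Satisfied.

Valid — all requirements satisfied.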